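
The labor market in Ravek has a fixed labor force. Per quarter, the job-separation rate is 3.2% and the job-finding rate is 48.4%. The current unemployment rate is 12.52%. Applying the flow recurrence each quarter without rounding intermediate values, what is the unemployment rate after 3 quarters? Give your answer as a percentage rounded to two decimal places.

With a fixed labor force, u_{t+1} = u_t + s·(1−u_t) − f·u_t = u_t·(1−s−f) + s.
Here 1−s−f = 0.484 and s = 0.032.
u_1 = 0.125200 × 0.484 + 0.032 = 0.092597.
u_2 = 0.092597 × 0.484 + 0.032 = 0.076817.
u_3 = 0.076817 × 0.484 + 0.032 = 0.069179.

Unemployment rate after three quarters ≈ 6.92%.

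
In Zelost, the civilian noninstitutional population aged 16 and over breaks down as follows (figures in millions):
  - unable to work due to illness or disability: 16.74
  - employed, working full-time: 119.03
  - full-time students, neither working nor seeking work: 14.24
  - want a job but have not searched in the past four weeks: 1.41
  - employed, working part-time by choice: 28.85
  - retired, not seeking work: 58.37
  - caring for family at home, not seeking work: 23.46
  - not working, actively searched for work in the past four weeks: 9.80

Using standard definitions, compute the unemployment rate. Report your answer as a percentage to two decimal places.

Employed = 119.03 + 28.85 = 147.88 million.
Unemployed = 9.80 million.
Labor force = 147.88 + 9.80 = 157.68 million.
Unemployment rate = 9.80 / 157.68 = 6.22%.

Unemployment rate ≈ 6.22%.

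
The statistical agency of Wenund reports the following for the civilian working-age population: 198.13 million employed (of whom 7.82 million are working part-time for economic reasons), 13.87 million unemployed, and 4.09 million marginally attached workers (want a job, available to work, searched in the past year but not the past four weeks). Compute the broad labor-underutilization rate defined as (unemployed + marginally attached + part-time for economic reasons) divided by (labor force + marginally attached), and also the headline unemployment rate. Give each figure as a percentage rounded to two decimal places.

Broad underutilization rate ≈ 11.93%; headline unemployment rate ≈ 6.54%.

Labor force = 198.13 + 13.87 = 212.00 million.
Numerator = 13.87 + 4.09 + 7.82 = 25.78 million.
Denominator = 212.00 + 4.09 = 216.09 million.
Broad rate = 25.78 / 216.09 = 11.93%.
Headline unemployment rate = 13.87 / 212.00 = 6.54%.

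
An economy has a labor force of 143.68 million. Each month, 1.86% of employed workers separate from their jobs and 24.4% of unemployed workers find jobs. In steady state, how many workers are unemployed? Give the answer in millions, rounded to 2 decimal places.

About 10.18 million are unemployed in steady state.

Steady-state unemployment rate u* = s/(s+f) = 1.86/(1.86+24.4) = 0.070830.
Unemployed = u* × labor force = 0.070830 × 143.68 ≈ 10.18 million.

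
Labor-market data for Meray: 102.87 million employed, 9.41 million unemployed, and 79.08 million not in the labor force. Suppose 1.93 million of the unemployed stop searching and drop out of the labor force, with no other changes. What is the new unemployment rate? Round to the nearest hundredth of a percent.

Initially, labor force = 102.87 + 9.41 = 112.28 million, so u = 9.41/112.28 = 8.38%.
After the change, unemployed and labor force both fall by 1.93 → E = 102.87, U = 7.48, labor force = 110.35 million.
New unemployment rate = 7.48 / 110.35 = 6.78%.

New unemployment rate ≈ 6.78%.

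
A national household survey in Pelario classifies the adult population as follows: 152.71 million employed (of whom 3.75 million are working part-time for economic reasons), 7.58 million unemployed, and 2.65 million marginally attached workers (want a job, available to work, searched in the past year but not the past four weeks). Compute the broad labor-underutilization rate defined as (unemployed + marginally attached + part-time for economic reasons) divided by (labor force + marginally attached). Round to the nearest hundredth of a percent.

Broad underutilization rate ≈ 8.58%.

Labor force = 152.71 + 7.58 = 160.29 million.
Numerator = 7.58 + 2.65 + 3.75 = 13.98 million.
Denominator = 160.29 + 2.65 = 162.94 million.
Broad rate = 13.98 / 162.94 = 8.58%.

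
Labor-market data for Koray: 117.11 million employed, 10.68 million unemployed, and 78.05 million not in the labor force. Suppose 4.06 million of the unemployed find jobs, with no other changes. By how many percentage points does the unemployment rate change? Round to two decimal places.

Initially, labor force = 117.11 + 10.68 = 127.79 million, so u = 10.68/127.79 = 8.36%.
After the change, unemployed falls and employed rises by 4.06; labor force unchanged → E = 121.17, U = 6.62, labor force = 127.79 million.
New unemployment rate = 6.62 / 127.79 = 5.18%.
Change = 5.18% − 8.36% = −3.18 percentage points.

The unemployment rate changes by −3.18 percentage points.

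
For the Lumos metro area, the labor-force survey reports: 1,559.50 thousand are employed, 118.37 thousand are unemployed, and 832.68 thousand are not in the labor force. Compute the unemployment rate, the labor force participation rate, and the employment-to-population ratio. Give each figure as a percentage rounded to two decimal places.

Unemployment rate ≈ 7.05%; labor force participation rate ≈ 66.83%; employment-population ratio ≈ 62.12%.

Labor force = employed + unemployed = 1,559.50 + 118.37 = 1,677.87 thousand.
Working-age population = 1,677.87 + 832.68 = 2,510.55 thousand.
Unemployment rate = 118.37 / 1,677.87 = 7.05%.
Labor force participation rate = 1,677.87 / 2,510.55 = 66.83%.
Employment-population ratio = 1,559.50 / 2,510.55 = 62.12%.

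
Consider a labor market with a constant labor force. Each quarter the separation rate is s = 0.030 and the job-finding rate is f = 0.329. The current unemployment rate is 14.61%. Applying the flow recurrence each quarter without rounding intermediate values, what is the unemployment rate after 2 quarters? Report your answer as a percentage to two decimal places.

Unemployment rate after two quarters ≈ 10.93%.

With a fixed labor force, u_{t+1} = u_t + s·(1−u_t) − f·u_t = u_t·(1−s−f) + s.
Here 1−s−f = 0.641 and s = 0.030.
u_1 = 0.146100 × 0.641 + 0.030 = 0.123650.
u_2 = 0.123650 × 0.641 + 0.030 = 0.109260.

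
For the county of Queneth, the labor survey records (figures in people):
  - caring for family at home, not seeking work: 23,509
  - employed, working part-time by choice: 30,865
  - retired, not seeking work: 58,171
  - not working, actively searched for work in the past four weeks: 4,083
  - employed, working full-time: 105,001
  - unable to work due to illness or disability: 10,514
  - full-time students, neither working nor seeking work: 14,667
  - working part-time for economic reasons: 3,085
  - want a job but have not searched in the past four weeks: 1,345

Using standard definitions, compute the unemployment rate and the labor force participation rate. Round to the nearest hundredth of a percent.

Employed = 30,865 + 105,001 + 3,085 = 138,951 (anyone who worked, including part-time for economic reasons, counts as employed).
Unemployed = 4,083.
Labor force = 138,951 + 4,083 = 143,034.
Not in labor force = 23,509 + 58,171 + 10,514 + 14,667 + 1,345 = 108,206 (those not working and not actively searching are outside the labor force — including those who want a job but have given up searching).
Civilian working-age population = 143,034 + 108,206 = 251,240.
Unemployment rate = 4,083 / 143,034 = 2.85%.
Labor force participation rate = 143,034 / 251,240 = 56.93%.

Unemployment rate ≈ 2.85%; labor force participation rate ≈ 56.93%.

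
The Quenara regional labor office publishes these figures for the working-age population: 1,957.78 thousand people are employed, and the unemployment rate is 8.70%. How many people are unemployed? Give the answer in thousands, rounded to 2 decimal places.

Let U be the number unemployed. The labor force is E + U, and U/(E+U) = 0.0870.
So U = 0.0870 × 1,957.78 / (1 − 0.0870) = 170.3269 / 0.9130 ≈ 186.56 thousand.

About 186.56 thousand are unemployed.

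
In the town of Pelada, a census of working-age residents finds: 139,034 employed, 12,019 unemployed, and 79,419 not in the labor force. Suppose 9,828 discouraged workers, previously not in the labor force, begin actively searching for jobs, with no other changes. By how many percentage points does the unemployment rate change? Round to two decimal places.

Initially, labor force = 139,034 + 12,019 = 151,053, so u = 12,019/151,053 = 7.96%.
After the change, unemployed and labor force both rise by 9,828 → E = 139,034, U = 21,847, labor force = 160,881.
New unemployment rate = 21,847 / 160,881 = 13.58%.
Change = 13.58% − 7.96% = +5.62 percentage points.

The unemployment rate changes by +5.62 percentage points.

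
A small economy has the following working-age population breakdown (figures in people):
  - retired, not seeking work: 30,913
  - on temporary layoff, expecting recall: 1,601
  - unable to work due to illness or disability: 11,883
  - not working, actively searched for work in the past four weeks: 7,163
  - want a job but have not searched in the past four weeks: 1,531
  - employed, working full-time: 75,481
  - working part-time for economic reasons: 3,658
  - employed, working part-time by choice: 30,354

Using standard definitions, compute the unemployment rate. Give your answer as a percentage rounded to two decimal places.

Unemployment rate ≈ 7.41%.

Employed = 75,481 + 3,658 + 30,354 = 109,493 (anyone who worked, including part-time for economic reasons, counts as employed).
Unemployed = 1,601 + 7,163 = 8,764 (jobless and actively searching, or on temporary layoff).
Labor force = 109,493 + 8,764 = 118,257.
Unemployment rate = 8,764 / 118,257 = 7.41%.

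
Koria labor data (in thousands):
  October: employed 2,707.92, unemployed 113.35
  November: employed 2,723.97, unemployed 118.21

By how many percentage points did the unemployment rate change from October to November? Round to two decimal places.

The unemployment rate changed by +0.14 percentage points.

October: labor force = 2,707.92 + 113.35 = 2,821.27; u = 113.35/2,821.27 = 4.02%.
November: labor force = 2,723.97 + 118.21 = 2,842.18; u = 118.21/2,842.18 = 4.16%.
Change = 4.16% − 4.02% = +0.14 pp.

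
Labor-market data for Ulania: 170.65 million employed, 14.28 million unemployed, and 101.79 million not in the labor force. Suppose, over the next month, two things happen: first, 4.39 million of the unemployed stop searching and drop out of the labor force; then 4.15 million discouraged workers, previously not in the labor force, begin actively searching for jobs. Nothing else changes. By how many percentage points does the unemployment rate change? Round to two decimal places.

The unemployment rate changes by −0.12 percentage points.

Initially, labor force = 170.65 + 14.28 = 184.93 million, so u = 14.28/184.93 = 7.72%.
After the first change, unemployed and labor force both fall by 4.39 → E = 170.65, U = 9.89, labor force = 180.54 million.
After the second change, unemployed and labor force both rise by 4.15 → E = 170.65, U = 14.04, labor force = 184.69 million.
New unemployment rate = 14.04 / 184.69 = 7.60%.
Change = 7.60% − 7.72% = −0.12 percentage points.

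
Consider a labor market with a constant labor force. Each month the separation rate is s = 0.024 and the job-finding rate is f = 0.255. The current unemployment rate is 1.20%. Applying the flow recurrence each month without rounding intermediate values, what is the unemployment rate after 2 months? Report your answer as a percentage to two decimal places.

With a fixed labor force, u_{t+1} = u_t + s·(1−u_t) − f·u_t = u_t·(1−s−f) + s.
Here 1−s−f = 0.721 and s = 0.024.
u_1 = 0.012000 × 0.721 + 0.024 = 0.032652.
u_2 = 0.032652 × 0.721 + 0.024 = 0.047542.

Unemployment rate after two months ≈ 4.75%.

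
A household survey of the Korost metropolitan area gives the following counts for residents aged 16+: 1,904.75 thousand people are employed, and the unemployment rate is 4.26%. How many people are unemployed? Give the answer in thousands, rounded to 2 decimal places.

Let U be the number unemployed. The labor force is E + U, and U/(E+U) = 0.0426.
So U = 0.0426 × 1,904.75 / (1 − 0.0426) = 81.1423 / 0.9574 ≈ 84.75 thousand.

About 84.75 thousand are unemployed.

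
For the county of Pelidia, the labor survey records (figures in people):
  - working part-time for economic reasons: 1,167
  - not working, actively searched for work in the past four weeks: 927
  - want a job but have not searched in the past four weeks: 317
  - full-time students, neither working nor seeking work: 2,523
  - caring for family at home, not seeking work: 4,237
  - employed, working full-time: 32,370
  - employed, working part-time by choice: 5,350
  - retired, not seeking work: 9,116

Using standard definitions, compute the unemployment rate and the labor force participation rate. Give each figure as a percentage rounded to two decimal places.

Employed = 1,167 + 32,370 + 5,350 = 38,887 (anyone who worked, including part-time for economic reasons, counts as employed).
Unemployed = 927.
Labor force = 38,887 + 927 = 39,814.
Not in labor force = 317 + 2,523 + 4,237 + 9,116 = 16,193 (those not working and not actively searching are outside the labor force — including those who want a job but have given up searching).
Civilian working-age population = 39,814 + 16,193 = 56,007.
Unemployment rate = 927 / 39,814 = 2.33%.
Labor force participation rate = 39,814 / 56,007 = 71.09%.

Unemployment rate ≈ 2.33%; labor force participation rate ≈ 71.09%.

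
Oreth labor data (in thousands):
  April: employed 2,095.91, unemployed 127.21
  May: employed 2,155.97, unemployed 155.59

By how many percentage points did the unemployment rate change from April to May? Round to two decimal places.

April: labor force = 2,095.91 + 127.21 = 2,223.12; u = 127.21/2,223.12 = 5.72%.
May: labor force = 2,155.97 + 155.59 = 2,311.56; u = 155.59/2,311.56 = 6.73%.
Change = 6.73% − 5.72% = +1.01 pp.

The unemployment rate changed by +1.01 percentage points.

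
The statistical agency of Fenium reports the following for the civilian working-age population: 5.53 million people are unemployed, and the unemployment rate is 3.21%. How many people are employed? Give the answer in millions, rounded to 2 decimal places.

Labor force = U / u = 5.53 / 0.0321 ≈ 172.27 million.
Employed = labor force − unemployed = 172.27 − 5.53 = 166.74 million.

About 166.74 million are employed.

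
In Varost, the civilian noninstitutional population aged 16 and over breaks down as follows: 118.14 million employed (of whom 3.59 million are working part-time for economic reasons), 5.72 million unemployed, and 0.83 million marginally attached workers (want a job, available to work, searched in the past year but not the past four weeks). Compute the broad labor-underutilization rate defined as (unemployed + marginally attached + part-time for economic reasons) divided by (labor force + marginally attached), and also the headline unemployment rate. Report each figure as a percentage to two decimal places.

Labor force = 118.14 + 5.72 = 123.86 million.
Numerator = 5.72 + 0.83 + 3.59 = 10.14 million.
Denominator = 123.86 + 0.83 = 124.69 million.
Broad rate = 10.14 / 124.69 = 8.13%.
Headline unemployment rate = 5.72 / 123.86 = 4.62%.

Broad underutilization rate ≈ 8.13%; headline unemployment rate ≈ 4.62%.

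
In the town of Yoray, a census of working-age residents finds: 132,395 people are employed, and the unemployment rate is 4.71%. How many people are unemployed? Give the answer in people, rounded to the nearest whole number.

Let U be the number unemployed. The labor force is E + U, and U/(E+U) = 0.0471.
So U = 0.0471 × 132,395 / (1 − 0.0471) = 6235.80 / 0.9529 ≈ 6,544.

About 6,544 are unemployed.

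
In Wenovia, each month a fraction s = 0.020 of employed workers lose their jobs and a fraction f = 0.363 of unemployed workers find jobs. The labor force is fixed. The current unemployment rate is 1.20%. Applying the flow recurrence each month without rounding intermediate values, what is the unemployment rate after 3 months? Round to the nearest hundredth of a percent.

With a fixed labor force, u_{t+1} = u_t + s·(1−u_t) − f·u_t = u_t·(1−s−f) + s.
Here 1−s−f = 0.617 and s = 0.020.
u_1 = 0.012000 × 0.617 + 0.020 = 0.027404.
u_2 = 0.027404 × 0.617 + 0.020 = 0.036908.
u_3 = 0.036908 × 0.617 + 0.020 = 0.042772.

Unemployment rate after three months ≈ 4.28%.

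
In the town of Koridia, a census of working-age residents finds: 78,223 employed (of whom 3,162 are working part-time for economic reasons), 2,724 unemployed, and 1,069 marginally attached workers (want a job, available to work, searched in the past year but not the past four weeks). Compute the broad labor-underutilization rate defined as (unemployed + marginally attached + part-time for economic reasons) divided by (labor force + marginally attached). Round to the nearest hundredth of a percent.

Broad underutilization rate ≈ 8.48%.

Labor force = 78,223 + 2,724 = 80,947.
Numerator = 2,724 + 1,069 + 3,162 = 6,955.
Denominator = 80,947 + 1,069 = 82,016.
Broad rate = 6,955 / 82,016 = 8.48%.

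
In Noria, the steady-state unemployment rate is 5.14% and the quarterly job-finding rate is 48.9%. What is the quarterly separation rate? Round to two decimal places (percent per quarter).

From u* = s/(s+f): s = u·f/(1−u).
s = 0.0514 × 48.9 / (1 − 0.0514) = 2.5135 / 0.9486 ≈ 2.65% per quarter.

Separation rate ≈ 2.65% per quarter.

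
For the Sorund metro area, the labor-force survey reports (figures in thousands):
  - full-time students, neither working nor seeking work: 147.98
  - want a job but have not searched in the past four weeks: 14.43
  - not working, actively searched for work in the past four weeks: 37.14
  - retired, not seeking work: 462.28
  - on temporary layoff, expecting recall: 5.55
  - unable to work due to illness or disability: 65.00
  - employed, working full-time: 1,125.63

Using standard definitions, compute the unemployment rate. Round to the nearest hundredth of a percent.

Employed = 1,125.63 thousand.
Unemployed = 37.14 + 5.55 = 42.69 thousand (jobless and actively searching, or on temporary layoff).
Labor force = 1,125.63 + 42.69 = 1,168.32 thousand.
Unemployment rate = 42.69 / 1,168.32 = 3.65%.

Unemployment rate ≈ 3.65%.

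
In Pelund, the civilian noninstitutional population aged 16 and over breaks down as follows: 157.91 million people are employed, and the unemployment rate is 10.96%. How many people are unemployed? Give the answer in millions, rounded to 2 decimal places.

Let U be the number unemployed. The labor force is E + U, and U/(E+U) = 0.1096.
So U = 0.1096 × 157.91 / (1 − 0.1096) = 17.3069 / 0.8904 ≈ 19.44 million.

About 19.44 million are unemployed.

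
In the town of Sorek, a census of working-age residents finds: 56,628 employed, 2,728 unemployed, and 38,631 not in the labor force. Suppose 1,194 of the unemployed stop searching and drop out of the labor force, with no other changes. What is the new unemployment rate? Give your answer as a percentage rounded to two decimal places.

New unemployment rate ≈ 2.64%.

Initially, labor force = 56,628 + 2,728 = 59,356, so u = 2,728/59,356 = 4.60%.
After the change, unemployed and labor force both fall by 1,194 → E = 56,628, U = 1,534, labor force = 58,162.
New unemployment rate = 1,534 / 58,162 = 2.64%.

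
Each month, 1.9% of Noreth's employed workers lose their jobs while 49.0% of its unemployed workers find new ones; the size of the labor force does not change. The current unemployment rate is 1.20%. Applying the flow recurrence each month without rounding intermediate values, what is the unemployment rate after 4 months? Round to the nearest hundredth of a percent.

With a fixed labor force, u_{t+1} = u_t + s·(1−u_t) − f·u_t = u_t·(1−s−f) + s.
Here 1−s−f = 0.491 and s = 0.019.
u_1 = 0.012000 × 0.491 + 0.019 = 0.024892.
u_2 = 0.024892 × 0.491 + 0.019 = 0.031222.
u_3 = 0.031222 × 0.491 + 0.019 = 0.034330.
u_4 = 0.034330 × 0.491 + 0.019 = 0.035856.

Unemployment rate after four months ≈ 3.59%.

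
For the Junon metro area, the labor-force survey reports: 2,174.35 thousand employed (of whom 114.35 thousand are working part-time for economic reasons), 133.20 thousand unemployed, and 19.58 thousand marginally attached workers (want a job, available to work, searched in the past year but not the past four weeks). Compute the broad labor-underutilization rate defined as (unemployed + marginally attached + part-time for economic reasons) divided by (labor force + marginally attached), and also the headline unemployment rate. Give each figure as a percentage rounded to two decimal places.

Broad underutilization rate ≈ 11.48%; headline unemployment rate ≈ 5.77%.

Labor force = 2,174.35 + 133.20 = 2,307.55 thousand.
Numerator = 133.20 + 19.58 + 114.35 = 267.13 thousand.
Denominator = 2,307.55 + 19.58 = 2,327.13 thousand.
Broad rate = 267.13 / 2,327.13 = 11.48%.
Headline unemployment rate = 133.20 / 2,307.55 = 5.77%.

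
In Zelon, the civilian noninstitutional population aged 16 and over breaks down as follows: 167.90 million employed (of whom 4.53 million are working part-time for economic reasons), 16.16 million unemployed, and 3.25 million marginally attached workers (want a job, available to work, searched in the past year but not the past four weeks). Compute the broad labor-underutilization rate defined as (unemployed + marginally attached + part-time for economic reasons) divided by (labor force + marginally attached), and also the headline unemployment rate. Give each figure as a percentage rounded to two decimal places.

Broad underutilization rate ≈ 12.78%; headline unemployment rate ≈ 8.78%.

Labor force = 167.90 + 16.16 = 184.06 million.
Numerator = 16.16 + 3.25 + 4.53 = 23.94 million.
Denominator = 184.06 + 3.25 = 187.31 million.
Broad rate = 23.94 / 187.31 = 12.78%.
Headline unemployment rate = 16.16 / 184.06 = 8.78%.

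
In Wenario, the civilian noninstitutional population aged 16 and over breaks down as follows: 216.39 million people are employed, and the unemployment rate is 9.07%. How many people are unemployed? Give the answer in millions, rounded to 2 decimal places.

Let U be the number unemployed. The labor force is E + U, and U/(E+U) = 0.0907.
So U = 0.0907 × 216.39 / (1 − 0.0907) = 19.6266 / 0.9093 ≈ 21.58 million.

About 21.58 million are unemployed.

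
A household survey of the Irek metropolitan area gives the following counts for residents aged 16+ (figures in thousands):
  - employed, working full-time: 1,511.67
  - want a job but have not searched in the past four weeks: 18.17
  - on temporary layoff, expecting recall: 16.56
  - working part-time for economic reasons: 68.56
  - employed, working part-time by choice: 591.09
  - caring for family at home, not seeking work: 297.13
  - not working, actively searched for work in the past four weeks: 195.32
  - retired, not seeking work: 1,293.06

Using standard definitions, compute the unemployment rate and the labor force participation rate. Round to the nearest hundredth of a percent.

Employed = 1,511.67 + 68.56 + 591.09 = 2,171.32 thousand (anyone who worked, including part-time for economic reasons, counts as employed).
Unemployed = 16.56 + 195.32 = 211.88 thousand (jobless and actively searching, or on temporary layoff).
Labor force = 2,171.32 + 211.88 = 2,383.20 thousand.
Not in labor force = 18.17 + 297.13 + 1,293.06 = 1,608.36 thousand (those not working and not actively searching are outside the labor force — including those who want a job but have given up searching).
Civilian working-age population = 2,383.20 + 1,608.36 = 3,991.56 thousand.
Unemployment rate = 211.88 / 2,383.20 = 8.89%.
Labor force participation rate = 2,383.20 / 3,991.56 = 59.71%.

Unemployment rate ≈ 8.89%; labor force participation rate ≈ 59.71%.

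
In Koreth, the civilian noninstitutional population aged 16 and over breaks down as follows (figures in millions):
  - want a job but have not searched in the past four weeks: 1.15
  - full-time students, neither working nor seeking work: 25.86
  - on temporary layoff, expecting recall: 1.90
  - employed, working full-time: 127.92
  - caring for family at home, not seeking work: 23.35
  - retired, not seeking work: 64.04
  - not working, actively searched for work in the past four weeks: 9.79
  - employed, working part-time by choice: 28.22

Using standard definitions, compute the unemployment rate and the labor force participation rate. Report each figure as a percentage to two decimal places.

Employed = 127.92 + 28.22 = 156.14 million.
Unemployed = 1.90 + 9.79 = 11.69 million (jobless and actively searching, or on temporary layoff).
Labor force = 156.14 + 11.69 = 167.83 million.
Not in labor force = 1.15 + 25.86 + 23.35 + 64.04 = 114.40 million (those not working and not actively searching are outside the labor force — including those who want a job but have given up searching).
Civilian working-age population = 167.83 + 114.40 = 282.23 million.
Unemployment rate = 11.69 / 167.83 = 6.97%.
Labor force participation rate = 167.83 / 282.23 = 59.47%.

Unemployment rate ≈ 6.97%; labor force participation rate ≈ 59.47%.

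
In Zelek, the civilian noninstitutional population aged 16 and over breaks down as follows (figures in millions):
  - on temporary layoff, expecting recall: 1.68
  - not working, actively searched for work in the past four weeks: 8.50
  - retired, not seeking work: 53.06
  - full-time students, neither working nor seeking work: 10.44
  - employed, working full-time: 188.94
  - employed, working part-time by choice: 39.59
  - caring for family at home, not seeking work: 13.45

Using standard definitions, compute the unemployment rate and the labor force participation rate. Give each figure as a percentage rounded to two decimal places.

Unemployment rate ≈ 4.26%; labor force participation rate ≈ 75.62%.

Employed = 188.94 + 39.59 = 228.53 million.
Unemployed = 1.68 + 8.50 = 10.18 million (jobless and actively searching, or on temporary layoff).
Labor force = 228.53 + 10.18 = 238.71 million.
Not in labor force = 53.06 + 10.44 + 13.45 = 76.95 million (those not working and not actively searching are outside the labor force).
Civilian working-age population = 238.71 + 76.95 = 315.66 million.
Unemployment rate = 10.18 / 238.71 = 4.26%.
Labor force participation rate = 238.71 / 315.66 = 75.62%.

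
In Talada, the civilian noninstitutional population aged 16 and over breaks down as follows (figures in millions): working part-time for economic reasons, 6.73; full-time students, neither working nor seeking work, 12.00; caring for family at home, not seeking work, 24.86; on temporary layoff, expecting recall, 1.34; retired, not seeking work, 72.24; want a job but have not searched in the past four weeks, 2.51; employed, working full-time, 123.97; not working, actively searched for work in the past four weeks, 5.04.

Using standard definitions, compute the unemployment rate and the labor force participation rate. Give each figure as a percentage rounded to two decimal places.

Unemployment rate ≈ 4.65%; labor force participation rate ≈ 55.12%.

Employed = 6.73 + 123.97 = 130.70 million (anyone who worked, including part-time for economic reasons, counts as employed).
Unemployed = 1.34 + 5.04 = 6.38 million (jobless and actively searching, or on temporary layoff).
Labor force = 130.70 + 6.38 = 137.08 million.
Not in labor force = 12.00 + 24.86 + 72.24 + 2.51 = 111.61 million (those not working and not actively searching are outside the labor force — including those who want a job but have given up searching).
Civilian working-age population = 137.08 + 111.61 = 248.69 million.
Unemployment rate = 6.38 / 137.08 = 4.65%.
Labor force participation rate = 137.08 / 248.69 = 55.12%.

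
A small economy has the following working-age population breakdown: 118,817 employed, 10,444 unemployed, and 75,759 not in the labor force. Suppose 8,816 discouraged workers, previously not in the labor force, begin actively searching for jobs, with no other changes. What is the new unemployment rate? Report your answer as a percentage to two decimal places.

New unemployment rate ≈ 13.95%.

Initially, labor force = 118,817 + 10,444 = 129,261, so u = 10,444/129,261 = 8.08%.
After the change, unemployed and labor force both rise by 8,816 → E = 118,817, U = 19,260, labor force = 138,077.
New unemployment rate = 19,260 / 138,077 = 13.95%.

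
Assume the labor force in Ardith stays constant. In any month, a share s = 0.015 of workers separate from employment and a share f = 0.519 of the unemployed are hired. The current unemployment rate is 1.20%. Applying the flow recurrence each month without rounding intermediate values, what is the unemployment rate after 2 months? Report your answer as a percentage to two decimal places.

Unemployment rate after two months ≈ 2.46%.

With a fixed labor force, u_{t+1} = u_t + s·(1−u_t) − f·u_t = u_t·(1−s−f) + s.
Here 1−s−f = 0.466 and s = 0.015.
u_1 = 0.012000 × 0.466 + 0.015 = 0.020592.
u_2 = 0.020592 × 0.466 + 0.015 = 0.024596.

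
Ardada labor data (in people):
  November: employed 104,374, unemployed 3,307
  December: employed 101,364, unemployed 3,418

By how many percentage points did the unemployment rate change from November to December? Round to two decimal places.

November: labor force = 104,374 + 3,307 = 107,681; u = 3,307/107,681 = 3.07%.
December: labor force = 101,364 + 3,418 = 104,782; u = 3,418/104,782 = 3.26%.
Change = 3.26% − 3.07% = +0.19 pp.

The unemployment rate changed by +0.19 percentage points.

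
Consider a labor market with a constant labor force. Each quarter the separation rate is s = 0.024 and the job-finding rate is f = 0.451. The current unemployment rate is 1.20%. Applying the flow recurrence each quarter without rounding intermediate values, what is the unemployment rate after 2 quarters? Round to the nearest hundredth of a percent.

Unemployment rate after two quarters ≈ 3.99%.

With a fixed labor force, u_{t+1} = u_t + s·(1−u_t) − f·u_t = u_t·(1−s−f) + s.
Here 1−s−f = 0.525 and s = 0.024.
u_1 = 0.012000 × 0.525 + 0.024 = 0.030300.
u_2 = 0.030300 × 0.525 + 0.024 = 0.039907.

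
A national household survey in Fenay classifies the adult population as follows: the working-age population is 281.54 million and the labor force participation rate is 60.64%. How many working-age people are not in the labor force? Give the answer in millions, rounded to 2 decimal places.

About 110.81 million are not in the labor force.

Share not in the labor force = 1 − 0.6064 = 0.3936.
Not in labor force = 0.3936 × 281.54 ≈ 110.81 million.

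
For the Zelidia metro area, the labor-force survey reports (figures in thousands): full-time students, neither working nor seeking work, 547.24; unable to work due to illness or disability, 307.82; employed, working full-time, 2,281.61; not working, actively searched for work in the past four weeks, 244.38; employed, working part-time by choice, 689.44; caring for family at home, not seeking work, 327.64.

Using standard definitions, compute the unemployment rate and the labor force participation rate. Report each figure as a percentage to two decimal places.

Unemployment rate ≈ 7.60%; labor force participation rate ≈ 73.11%.

Employed = 2,281.61 + 689.44 = 2,971.05 thousand.
Unemployed = 244.38 thousand.
Labor force = 2,971.05 + 244.38 = 3,215.43 thousand.
Not in labor force = 547.24 + 307.82 + 327.64 = 1,182.70 thousand (those not working and not actively searching are outside the labor force).
Civilian working-age population = 3,215.43 + 1,182.70 = 4,398.13 thousand.
Unemployment rate = 244.38 / 3,215.43 = 7.60%.
Labor force participation rate = 3,215.43 / 4,398.13 = 73.11%.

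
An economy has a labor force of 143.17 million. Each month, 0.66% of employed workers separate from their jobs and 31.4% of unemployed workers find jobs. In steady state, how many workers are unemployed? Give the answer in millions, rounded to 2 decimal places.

About 2.95 million are unemployed in steady state.

Steady-state unemployment rate u* = s/(s+f) = 0.66/(0.66+31.4) = 0.020586.
Unemployed = u* × labor force = 0.020586 × 143.17 ≈ 2.95 million.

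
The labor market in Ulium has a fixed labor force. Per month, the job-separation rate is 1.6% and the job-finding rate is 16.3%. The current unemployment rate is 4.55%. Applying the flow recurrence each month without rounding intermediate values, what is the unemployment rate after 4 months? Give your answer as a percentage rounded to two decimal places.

Unemployment rate after four months ≈ 6.94%.

With a fixed labor force, u_{t+1} = u_t + s·(1−u_t) − f·u_t = u_t·(1−s−f) + s.
Here 1−s−f = 0.821 and s = 0.016.
u_1 = 0.045500 × 0.821 + 0.016 = 0.053356.
u_2 = 0.053356 × 0.821 + 0.016 = 0.059805.
u_3 = 0.059805 × 0.821 + 0.016 = 0.065100.
u_4 = 0.065100 × 0.821 + 0.016 = 0.069447.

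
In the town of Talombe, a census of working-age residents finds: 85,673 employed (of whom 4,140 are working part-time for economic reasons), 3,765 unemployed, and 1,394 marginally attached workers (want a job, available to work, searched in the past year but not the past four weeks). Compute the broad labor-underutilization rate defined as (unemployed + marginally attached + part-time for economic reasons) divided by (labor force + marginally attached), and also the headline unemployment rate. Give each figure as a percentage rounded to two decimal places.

Labor force = 85,673 + 3,765 = 89,438.
Numerator = 3,765 + 1,394 + 4,140 = 9,299.
Denominator = 89,438 + 1,394 = 90,832.
Broad rate = 9,299 / 90,832 = 10.24%.
Headline unemployment rate = 3,765 / 89,438 = 4.21%.

Broad underutilization rate ≈ 10.24%; headline unemployment rate ≈ 4.21%.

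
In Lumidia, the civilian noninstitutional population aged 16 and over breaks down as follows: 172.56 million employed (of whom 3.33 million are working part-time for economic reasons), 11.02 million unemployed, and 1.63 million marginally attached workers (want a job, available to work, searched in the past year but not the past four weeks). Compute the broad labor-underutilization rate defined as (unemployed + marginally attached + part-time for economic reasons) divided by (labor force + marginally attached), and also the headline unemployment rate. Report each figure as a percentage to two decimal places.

Labor force = 172.56 + 11.02 = 183.58 million.
Numerator = 11.02 + 1.63 + 3.33 = 15.98 million.
Denominator = 183.58 + 1.63 = 185.21 million.
Broad rate = 15.98 / 185.21 = 8.63%.
Headline unemployment rate = 11.02 / 183.58 = 6.00%.

Broad underutilization rate ≈ 8.63%; headline unemployment rate ≈ 6.00%.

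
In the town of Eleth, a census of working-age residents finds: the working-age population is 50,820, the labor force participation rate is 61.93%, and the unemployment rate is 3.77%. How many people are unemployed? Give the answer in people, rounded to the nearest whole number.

About 1,187 are unemployed.

Labor force = 0.6193 × 50,820 = 31,473.
Unemployed = 0.0377 × 31,473 ≈ 1,187.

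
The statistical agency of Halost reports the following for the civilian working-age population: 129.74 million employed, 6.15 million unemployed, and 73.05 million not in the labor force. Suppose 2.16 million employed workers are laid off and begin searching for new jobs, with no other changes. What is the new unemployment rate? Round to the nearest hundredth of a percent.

New unemployment rate ≈ 6.12%.

Initially, labor force = 129.74 + 6.15 = 135.89 million, so u = 6.15/135.89 = 4.53%.
After the change, employed falls and unemployed rises by 2.16; labor force unchanged → E = 127.58, U = 8.31, labor force = 135.89 million.
New unemployment rate = 8.31 / 135.89 = 6.12%.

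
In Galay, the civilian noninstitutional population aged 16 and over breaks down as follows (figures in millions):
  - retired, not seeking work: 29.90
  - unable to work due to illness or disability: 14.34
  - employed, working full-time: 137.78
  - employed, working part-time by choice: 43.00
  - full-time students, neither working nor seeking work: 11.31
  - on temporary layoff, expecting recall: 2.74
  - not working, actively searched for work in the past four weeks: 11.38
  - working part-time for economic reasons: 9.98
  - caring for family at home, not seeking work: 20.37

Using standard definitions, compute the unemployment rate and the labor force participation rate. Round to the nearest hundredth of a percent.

Unemployment rate ≈ 6.89%; labor force participation rate ≈ 72.96%.

Employed = 137.78 + 43.00 + 9.98 = 190.76 million (anyone who worked, including part-time for economic reasons, counts as employed).
Unemployed = 2.74 + 11.38 = 14.12 million (jobless and actively searching, or on temporary layoff).
Labor force = 190.76 + 14.12 = 204.88 million.
Not in labor force = 29.90 + 14.34 + 11.31 + 20.37 = 75.92 million (those not working and not actively searching are outside the labor force).
Civilian working-age population = 204.88 + 75.92 = 280.80 million.
Unemployment rate = 14.12 / 204.88 = 6.89%.
Labor force participation rate = 204.88 / 280.80 = 72.96%.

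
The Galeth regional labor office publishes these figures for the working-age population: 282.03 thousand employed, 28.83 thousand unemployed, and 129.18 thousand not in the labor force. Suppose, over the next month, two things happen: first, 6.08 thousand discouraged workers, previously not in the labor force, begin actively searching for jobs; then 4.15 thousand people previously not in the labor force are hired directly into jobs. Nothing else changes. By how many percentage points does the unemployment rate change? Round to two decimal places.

Initially, labor force = 282.03 + 28.83 = 310.86 thousand, so u = 28.83/310.86 = 9.27%.
After the first change, unemployed and labor force both rise by 6.08 → E = 282.03, U = 34.91, labor force = 316.94 thousand.
After the second change, employed and labor force both rise by 4.15; unemployed unchanged → E = 286.18, U = 34.91, labor force = 321.09 thousand.
New unemployment rate = 34.91 / 321.09 = 10.87%.
Change = 10.87% − 9.27% = +1.60 percentage points.

The unemployment rate changes by +1.60 percentage points.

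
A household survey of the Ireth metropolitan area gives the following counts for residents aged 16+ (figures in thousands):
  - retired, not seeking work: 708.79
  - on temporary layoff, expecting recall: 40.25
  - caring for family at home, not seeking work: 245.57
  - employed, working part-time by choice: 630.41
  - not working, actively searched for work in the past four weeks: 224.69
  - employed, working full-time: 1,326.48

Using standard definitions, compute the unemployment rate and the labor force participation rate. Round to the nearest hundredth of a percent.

Employed = 630.41 + 1,326.48 = 1,956.89 thousand.
Unemployed = 40.25 + 224.69 = 264.94 thousand (jobless and actively searching, or on temporary layoff).
Labor force = 1,956.89 + 264.94 = 2,221.83 thousand.
Not in labor force = 708.79 + 245.57 = 954.36 thousand (those not working and not actively searching are outside the labor force).
Civilian working-age population = 2,221.83 + 954.36 = 3,176.19 thousand.
Unemployment rate = 264.94 / 2,221.83 = 11.92%.
Labor force participation rate = 2,221.83 / 3,176.19 = 69.95%.

Unemployment rate ≈ 11.92%; labor force participation rate ≈ 69.95%.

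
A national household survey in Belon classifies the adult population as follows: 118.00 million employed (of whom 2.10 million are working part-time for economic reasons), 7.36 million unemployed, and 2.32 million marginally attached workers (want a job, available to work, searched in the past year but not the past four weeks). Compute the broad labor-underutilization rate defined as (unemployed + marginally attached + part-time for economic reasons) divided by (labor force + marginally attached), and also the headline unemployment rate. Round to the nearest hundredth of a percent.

Broad underutilization rate ≈ 9.23%; headline unemployment rate ≈ 5.87%.

Labor force = 118.00 + 7.36 = 125.36 million.
Numerator = 7.36 + 2.32 + 2.10 = 11.78 million.
Denominator = 125.36 + 2.32 = 127.68 million.
Broad rate = 11.78 / 127.68 = 9.23%.
Headline unemployment rate = 7.36 / 125.36 = 5.87%.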